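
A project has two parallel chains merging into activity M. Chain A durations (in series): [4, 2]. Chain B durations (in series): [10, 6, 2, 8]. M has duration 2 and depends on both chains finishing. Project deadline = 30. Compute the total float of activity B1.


Forward pass: ES(B1) = sum of predecessors on chain B = 0
EF = ES + duration = 0 + 10 = 10
Backward pass: LF(M) = deadline = 30; LS(M) = 30 - 2 = 28
LF(B1) = LS(M) - sum(successors on chain B) = 28 - 16 = 12
LS = LF - duration = 12 - 10 = 2
Total float = LS - ES = 2 - 0 = 2

2


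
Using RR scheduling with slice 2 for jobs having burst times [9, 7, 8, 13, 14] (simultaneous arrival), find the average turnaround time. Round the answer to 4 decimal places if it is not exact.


Time quantum = 2
Execution trace:
  J1 runs 2 units, time = 2
  J2 runs 2 units, time = 4
  J3 runs 2 units, time = 6
  J4 runs 2 units, time = 8
  J5 runs 2 units, time = 10
  J1 runs 2 units, time = 12
  J2 runs 2 units, time = 14
  J3 runs 2 units, time = 16
  J4 runs 2 units, time = 18
  J5 runs 2 units, time = 20
  J1 runs 2 units, time = 22
  J2 runs 2 units, time = 24
  J3 runs 2 units, time = 26
  J4 runs 2 units, time = 28
  J5 runs 2 units, time = 30
  J1 runs 2 units, time = 32
  J2 runs 1 units, time = 33
  J3 runs 2 units, time = 35
  J4 runs 2 units, time = 37
  J5 runs 2 units, time = 39
  J1 runs 1 units, time = 40
  J4 runs 2 units, time = 42
  J5 runs 2 units, time = 44
  J4 runs 2 units, time = 46
  J5 runs 2 units, time = 48
  J4 runs 1 units, time = 49
  J5 runs 2 units, time = 51
Finish times: [40, 33, 35, 49, 51]
Average turnaround = 208/5 = 41.6

41.6


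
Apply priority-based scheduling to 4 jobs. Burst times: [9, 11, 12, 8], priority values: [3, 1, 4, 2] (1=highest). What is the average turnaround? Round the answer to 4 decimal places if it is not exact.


Sort by priority (ascending = highest first):
Order: [(1, 11), (2, 8), (3, 9), (4, 12)]
Completion times:
  Priority 1, burst=11, C=11
  Priority 2, burst=8, C=19
  Priority 3, burst=9, C=28
  Priority 4, burst=12, C=40
Average turnaround = 98/4 = 24.5

24.5


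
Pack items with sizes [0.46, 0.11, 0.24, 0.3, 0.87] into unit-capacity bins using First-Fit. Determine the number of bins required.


Place items sequentially using First-Fit:
  Item 0.46 -> new Bin 1
  Item 0.11 -> Bin 1 (now 0.57)
  Item 0.24 -> Bin 1 (now 0.81)
  Item 0.3 -> new Bin 2
  Item 0.87 -> new Bin 3
Total bins used = 3

3


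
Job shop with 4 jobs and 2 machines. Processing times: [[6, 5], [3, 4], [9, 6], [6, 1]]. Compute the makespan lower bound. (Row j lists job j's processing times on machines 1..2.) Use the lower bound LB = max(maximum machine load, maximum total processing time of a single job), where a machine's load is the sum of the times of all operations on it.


Machine loads:
  Machine 1: 6 + 3 + 9 + 6 = 24
  Machine 2: 5 + 4 + 6 + 1 = 16
Max machine load = 24
Job totals:
  Job 1: 11
  Job 2: 7
  Job 3: 15
  Job 4: 7
Max job total = 15
Lower bound = max(24, 15) = 24

24


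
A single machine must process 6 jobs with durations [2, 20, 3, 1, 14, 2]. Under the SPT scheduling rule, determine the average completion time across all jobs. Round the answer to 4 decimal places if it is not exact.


Sort jobs by processing time (SPT order): [1, 2, 2, 3, 14, 20]
Compute completion times sequentially:
  Job 1: processing = 1, completes at 1
  Job 2: processing = 2, completes at 3
  Job 3: processing = 2, completes at 5
  Job 4: processing = 3, completes at 8
  Job 5: processing = 14, completes at 22
  Job 6: processing = 20, completes at 42
Sum of completion times = 81
Average completion time = 81/6 = 13.5

13.5


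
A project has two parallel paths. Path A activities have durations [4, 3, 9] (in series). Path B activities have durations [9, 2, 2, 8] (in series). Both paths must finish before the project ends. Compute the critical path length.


Path A total = 4 + 3 + 9 = 16
Path B total = 9 + 2 + 2 + 8 = 21
Critical path = longest path = max(16, 21) = 21

21


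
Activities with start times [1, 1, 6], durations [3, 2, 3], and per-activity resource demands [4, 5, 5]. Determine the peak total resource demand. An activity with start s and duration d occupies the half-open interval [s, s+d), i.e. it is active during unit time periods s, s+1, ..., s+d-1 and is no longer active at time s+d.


Each activity i is active on [start_i, start_i + duration_i).
Compute total resource usage per time slot:
  t=0: active resources = [], total = 0
  t=1: active resources = [4, 5], total = 9
  t=2: active resources = [4, 5], total = 9
  t=3: active resources = [4], total = 4
  t=4: active resources = [], total = 0
  t=5: active resources = [], total = 0
  t=6: active resources = [5], total = 5
  t=7: active resources = [5], total = 5
  t=8: active resources = [5], total = 5
Peak resource demand = 9

9


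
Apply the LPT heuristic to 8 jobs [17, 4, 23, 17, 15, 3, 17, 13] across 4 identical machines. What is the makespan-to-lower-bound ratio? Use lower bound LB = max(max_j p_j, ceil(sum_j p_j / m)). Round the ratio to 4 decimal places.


LPT order: [23, 17, 17, 17, 15, 13, 4, 3]
Machine loads after assignment: [23, 32, 30, 24]
LPT makespan = 32
Lower bound = max(max_job, ceil(total/4)) = max(23, 28) = 28
Ratio = 32 / 28 = 1.1429

1.1429


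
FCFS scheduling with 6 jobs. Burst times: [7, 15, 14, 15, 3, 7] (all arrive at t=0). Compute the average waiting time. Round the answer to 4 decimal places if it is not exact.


FCFS order (as given): [7, 15, 14, 15, 3, 7]
Waiting times:
  Job 1: wait = 0
  Job 2: wait = 7
  Job 3: wait = 22
  Job 4: wait = 36
  Job 5: wait = 51
  Job 6: wait = 54
Sum of waiting times = 170
Average waiting time = 170/6 = 28.3333

28.3333


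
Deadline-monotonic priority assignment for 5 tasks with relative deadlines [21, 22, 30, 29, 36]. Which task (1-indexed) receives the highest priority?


Sort tasks by relative deadline (ascending):
  Task 1: deadline = 21
  Task 2: deadline = 22
  Task 4: deadline = 29
  Task 3: deadline = 30
  Task 5: deadline = 36
Priority order (highest first): [1, 2, 4, 3, 5]
Highest priority task = 1

1


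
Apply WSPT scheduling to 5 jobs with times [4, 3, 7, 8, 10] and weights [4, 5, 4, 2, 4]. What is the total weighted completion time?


Compute p/w ratios and sort ascending (WSPT): [(3, 5), (4, 4), (7, 4), (10, 4), (8, 2)]
Compute weighted completion times:
  Job (p=3,w=5): C=3, w*C=5*3=15
  Job (p=4,w=4): C=7, w*C=4*7=28
  Job (p=7,w=4): C=14, w*C=4*14=56
  Job (p=10,w=4): C=24, w*C=4*24=96
  Job (p=8,w=2): C=32, w*C=2*32=64
Total weighted completion time = 259

259


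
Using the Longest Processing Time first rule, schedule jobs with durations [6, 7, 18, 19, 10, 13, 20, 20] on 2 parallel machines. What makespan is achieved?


Sort jobs in decreasing order (LPT): [20, 20, 19, 18, 13, 10, 7, 6]
Assign each job to the least loaded machine:
  Machine 1: jobs [20, 19, 10, 7], load = 56
  Machine 2: jobs [20, 18, 13, 6], load = 57
Makespan = max load = 57

57


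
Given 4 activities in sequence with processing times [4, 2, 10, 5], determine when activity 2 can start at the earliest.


Activity 2 starts after activities 1 through 1 complete.
Predecessor durations: [4]
ES = 4 = 4

4


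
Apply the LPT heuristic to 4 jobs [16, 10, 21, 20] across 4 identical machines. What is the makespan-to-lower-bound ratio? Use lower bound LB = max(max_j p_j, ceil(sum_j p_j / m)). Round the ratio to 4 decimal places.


LPT order: [21, 20, 16, 10]
Machine loads after assignment: [21, 20, 16, 10]
LPT makespan = 21
Lower bound = max(max_job, ceil(total/4)) = max(21, 17) = 21
Ratio = 21 / 21 = 1.0

1.0


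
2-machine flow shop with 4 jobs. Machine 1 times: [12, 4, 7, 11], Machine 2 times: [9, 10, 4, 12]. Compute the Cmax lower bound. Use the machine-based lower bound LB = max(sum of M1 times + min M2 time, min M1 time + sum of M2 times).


LB1 = sum(M1 times) + min(M2 times) = 34 + 4 = 38
LB2 = min(M1 times) + sum(M2 times) = 4 + 35 = 39
Lower bound = max(LB1, LB2) = max(38, 39) = 39

39


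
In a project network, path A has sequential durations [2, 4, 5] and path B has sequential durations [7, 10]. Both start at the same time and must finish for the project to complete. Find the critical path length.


Path A total = 2 + 4 + 5 = 11
Path B total = 7 + 10 = 17
Critical path = longest path = max(11, 17) = 17

17


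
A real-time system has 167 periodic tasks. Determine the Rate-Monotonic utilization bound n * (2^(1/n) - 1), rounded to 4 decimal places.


Compute 2^(1/167) = 1.0041592075
Subtract 1: 1.0041592075 - 1 = 0.0041592075
Multiply by n: 167 * 0.0041592075 = 0.6945876525
Round to 4 dp: 0.6946

0.6946


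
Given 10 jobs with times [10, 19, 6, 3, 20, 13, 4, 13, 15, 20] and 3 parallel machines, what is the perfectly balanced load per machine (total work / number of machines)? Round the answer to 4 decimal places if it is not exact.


Total processing time = 10 + 19 + 6 + 3 + 20 + 13 + 4 + 13 + 15 + 20 = 123
Number of machines = 3
Ideal balanced load = 123 / 3 = 41.0

41.0


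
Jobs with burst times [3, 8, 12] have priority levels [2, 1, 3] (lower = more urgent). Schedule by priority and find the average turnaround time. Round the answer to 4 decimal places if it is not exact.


Sort by priority (ascending = highest first):
Order: [(1, 8), (2, 3), (3, 12)]
Completion times:
  Priority 1, burst=8, C=8
  Priority 2, burst=3, C=11
  Priority 3, burst=12, C=23
Average turnaround = 42/3 = 14.0

14.0


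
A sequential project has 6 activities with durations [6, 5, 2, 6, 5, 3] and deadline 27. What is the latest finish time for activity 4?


LF(activity 4) = deadline - sum of successor durations
Successors: activities 5 through 6 with durations [5, 3]
Sum of successor durations = 8
LF = 27 - 8 = 19

19


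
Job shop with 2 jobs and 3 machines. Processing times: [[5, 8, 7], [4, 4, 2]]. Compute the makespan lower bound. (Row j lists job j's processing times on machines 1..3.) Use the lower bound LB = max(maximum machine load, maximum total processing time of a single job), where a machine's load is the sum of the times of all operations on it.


Machine loads:
  Machine 1: 5 + 4 = 9
  Machine 2: 8 + 4 = 12
  Machine 3: 7 + 2 = 9
Max machine load = 12
Job totals:
  Job 1: 20
  Job 2: 10
Max job total = 20
Lower bound = max(12, 20) = 20

20


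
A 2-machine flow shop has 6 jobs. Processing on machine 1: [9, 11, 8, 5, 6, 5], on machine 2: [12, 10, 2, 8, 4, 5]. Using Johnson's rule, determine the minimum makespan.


Apply Johnson's rule:
  Group 1 (a <= b): [(4, 5, 8), (6, 5, 5), (1, 9, 12)]
  Group 2 (a > b): [(2, 11, 10), (5, 6, 4), (3, 8, 2)]
Optimal job order: [4, 6, 1, 2, 5, 3]
Schedule:
  Job 4: M1 done at 5, M2 done at 13
  Job 6: M1 done at 10, M2 done at 18
  Job 1: M1 done at 19, M2 done at 31
  Job 2: M1 done at 30, M2 done at 41
  Job 5: M1 done at 36, M2 done at 45
  Job 3: M1 done at 44, M2 done at 47
Makespan = 47

47


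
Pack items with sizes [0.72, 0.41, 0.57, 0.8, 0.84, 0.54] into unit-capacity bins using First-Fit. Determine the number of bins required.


Place items sequentially using First-Fit:
  Item 0.72 -> new Bin 1
  Item 0.41 -> new Bin 2
  Item 0.57 -> Bin 2 (now 0.98)
  Item 0.8 -> new Bin 3
  Item 0.84 -> new Bin 4
  Item 0.54 -> new Bin 5
Total bins used = 5

5


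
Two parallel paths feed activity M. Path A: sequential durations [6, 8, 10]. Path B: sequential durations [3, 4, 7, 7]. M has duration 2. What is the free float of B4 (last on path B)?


ES(B4) = sum of predecessors on chain B = 14
EF(B4) = ES + duration = 14 + 7 = 21
Successor of B4 is M. ES(M) = max(sum(A), sum(B)) = max(24, 21) = 24
Free float = ES(successor) - EF(current) = 24 - 21 = 3

3


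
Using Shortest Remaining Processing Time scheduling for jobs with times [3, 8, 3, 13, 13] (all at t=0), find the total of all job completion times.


Since all jobs arrive at t=0, SRPT equals SPT ordering.
SPT order: [3, 3, 8, 13, 13]
Completion times:
  Job 1: p=3, C=3
  Job 2: p=3, C=6
  Job 3: p=8, C=14
  Job 4: p=13, C=27
  Job 5: p=13, C=40
Total completion time = 3 + 6 + 14 + 27 + 40 = 90

90


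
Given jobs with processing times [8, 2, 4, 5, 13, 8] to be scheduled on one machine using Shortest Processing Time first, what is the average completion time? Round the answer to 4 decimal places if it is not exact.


Sort jobs by processing time (SPT order): [2, 4, 5, 8, 8, 13]
Compute completion times sequentially:
  Job 1: processing = 2, completes at 2
  Job 2: processing = 4, completes at 6
  Job 3: processing = 5, completes at 11
  Job 4: processing = 8, completes at 19
  Job 5: processing = 8, completes at 27
  Job 6: processing = 13, completes at 40
Sum of completion times = 105
Average completion time = 105/6 = 17.5

17.5


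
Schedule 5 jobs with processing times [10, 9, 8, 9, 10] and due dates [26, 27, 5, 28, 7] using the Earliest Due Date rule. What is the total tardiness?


Sort by due date (EDD order): [(8, 5), (10, 7), (10, 26), (9, 27), (9, 28)]
Compute completion times and tardiness:
  Job 1: p=8, d=5, C=8, tardiness=max(0,8-5)=3
  Job 2: p=10, d=7, C=18, tardiness=max(0,18-7)=11
  Job 3: p=10, d=26, C=28, tardiness=max(0,28-26)=2
  Job 4: p=9, d=27, C=37, tardiness=max(0,37-27)=10
  Job 5: p=9, d=28, C=46, tardiness=max(0,46-28)=18
Total tardiness = 44

44


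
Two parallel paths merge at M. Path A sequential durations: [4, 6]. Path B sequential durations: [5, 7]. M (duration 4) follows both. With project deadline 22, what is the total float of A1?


Forward pass: ES(A1) = sum of predecessors on chain A = 0
EF = ES + duration = 0 + 4 = 4
Backward pass: LF(M) = deadline = 22; LS(M) = 22 - 4 = 18
LF(A1) = LS(M) - sum(successors on chain A) = 18 - 6 = 12
LS = LF - duration = 12 - 4 = 8
Total float = LS - ES = 8 - 0 = 8

8


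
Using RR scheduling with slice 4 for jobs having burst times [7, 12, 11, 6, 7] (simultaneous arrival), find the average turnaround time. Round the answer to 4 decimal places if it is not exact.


Time quantum = 4
Execution trace:
  J1 runs 4 units, time = 4
  J2 runs 4 units, time = 8
  J3 runs 4 units, time = 12
  J4 runs 4 units, time = 16
  J5 runs 4 units, time = 20
  J1 runs 3 units, time = 23
  J2 runs 4 units, time = 27
  J3 runs 4 units, time = 31
  J4 runs 2 units, time = 33
  J5 runs 3 units, time = 36
  J2 runs 4 units, time = 40
  J3 runs 3 units, time = 43
Finish times: [23, 40, 43, 33, 36]
Average turnaround = 175/5 = 35.0

35.0


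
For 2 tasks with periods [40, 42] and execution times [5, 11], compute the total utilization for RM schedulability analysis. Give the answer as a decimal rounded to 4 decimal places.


Compute individual utilizations (exact fractions):
  Task 1: C/T = 5/40 = 1/8 (approx. 0.125)
  Task 2: C/T = 11/42 (approx. 0.2619)
Total utilization U = 1/8 + 11/42 = 65/168
Rounded to 4 decimal places: U = 0.3869
RM (Liu & Layland) bound for 2 tasks = 0.828427; compare with U = 65/168 (approx. 0.386905)
U <= bound, so schedulable by RM sufficient condition.

0.3869


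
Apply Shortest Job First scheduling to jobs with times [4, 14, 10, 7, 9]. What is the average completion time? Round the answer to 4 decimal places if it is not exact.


SJF order (ascending): [4, 7, 9, 10, 14]
Completion times:
  Job 1: burst=4, C=4
  Job 2: burst=7, C=11
  Job 3: burst=9, C=20
  Job 4: burst=10, C=30
  Job 5: burst=14, C=44
Average completion = 109/5 = 21.8

21.8


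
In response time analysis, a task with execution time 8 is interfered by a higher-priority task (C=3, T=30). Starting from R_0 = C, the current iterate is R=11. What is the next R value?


R_next = C + ceil(R_prev / T_hp) * C_hp
ceil(11 / 30) = ceil(0.3667) = 1
Interference = 1 * 3 = 3
R_next = 8 + 3 = 11
R_next = R_prev, so the iteration has converged (response time = 11).

11


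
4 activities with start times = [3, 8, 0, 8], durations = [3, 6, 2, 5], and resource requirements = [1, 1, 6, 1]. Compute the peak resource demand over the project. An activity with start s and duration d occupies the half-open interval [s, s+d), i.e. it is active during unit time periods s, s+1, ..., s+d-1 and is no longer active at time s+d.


Each activity i is active on [start_i, start_i + duration_i).
Compute total resource usage per time slot:
  t=0: active resources = [6], total = 6
  t=1: active resources = [6], total = 6
  t=2: active resources = [], total = 0
  t=3: active resources = [1], total = 1
  t=4: active resources = [1], total = 1
  t=5: active resources = [1], total = 1
  t=6: active resources = [], total = 0
  t=7: active resources = [], total = 0
  t=8: active resources = [1, 1], total = 2
  t=9: active resources = [1, 1], total = 2
  t=10: active resources = [1, 1], total = 2
  t=11: active resources = [1, 1], total = 2
  t=12: active resources = [1, 1], total = 2
  t=13: active resources = [1], total = 1
Peak resource demand = 6

6


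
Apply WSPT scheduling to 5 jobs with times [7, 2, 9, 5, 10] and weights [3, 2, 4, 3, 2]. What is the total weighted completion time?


Compute p/w ratios and sort ascending (WSPT): [(2, 2), (5, 3), (9, 4), (7, 3), (10, 2)]
Compute weighted completion times:
  Job (p=2,w=2): C=2, w*C=2*2=4
  Job (p=5,w=3): C=7, w*C=3*7=21
  Job (p=9,w=4): C=16, w*C=4*16=64
  Job (p=7,w=3): C=23, w*C=3*23=69
  Job (p=10,w=2): C=33, w*C=2*33=66
Total weighted completion time = 224

224


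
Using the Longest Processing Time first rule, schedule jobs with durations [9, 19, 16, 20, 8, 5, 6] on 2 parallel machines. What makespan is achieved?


Sort jobs in decreasing order (LPT): [20, 19, 16, 9, 8, 6, 5]
Assign each job to the least loaded machine:
  Machine 1: jobs [20, 9, 8, 5], load = 42
  Machine 2: jobs [19, 16, 6], load = 41
Makespan = max load = 42

42


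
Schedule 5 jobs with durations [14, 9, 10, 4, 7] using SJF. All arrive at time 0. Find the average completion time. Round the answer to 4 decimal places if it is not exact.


SJF order (ascending): [4, 7, 9, 10, 14]
Completion times:
  Job 1: burst=4, C=4
  Job 2: burst=7, C=11
  Job 3: burst=9, C=20
  Job 4: burst=10, C=30
  Job 5: burst=14, C=44
Average completion = 109/5 = 21.8

21.8


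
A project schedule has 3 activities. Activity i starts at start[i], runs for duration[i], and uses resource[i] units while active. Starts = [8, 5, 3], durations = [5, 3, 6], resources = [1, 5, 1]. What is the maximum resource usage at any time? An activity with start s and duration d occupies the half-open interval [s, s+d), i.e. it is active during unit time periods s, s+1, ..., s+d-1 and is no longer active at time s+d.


Each activity i is active on [start_i, start_i + duration_i).
Compute total resource usage per time slot:
  t=0: active resources = [], total = 0
  t=1: active resources = [], total = 0
  t=2: active resources = [], total = 0
  t=3: active resources = [1], total = 1
  t=4: active resources = [1], total = 1
  t=5: active resources = [5, 1], total = 6
  t=6: active resources = [5, 1], total = 6
  t=7: active resources = [5, 1], total = 6
  t=8: active resources = [1, 1], total = 2
  t=9: active resources = [1], total = 1
  t=10: active resources = [1], total = 1
  t=11: active resources = [1], total = 1
  t=12: active resources = [1], total = 1
Peak resource demand = 6

6


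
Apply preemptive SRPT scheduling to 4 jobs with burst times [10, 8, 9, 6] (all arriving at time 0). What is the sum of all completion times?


Since all jobs arrive at t=0, SRPT equals SPT ordering.
SPT order: [6, 8, 9, 10]
Completion times:
  Job 1: p=6, C=6
  Job 2: p=8, C=14
  Job 3: p=9, C=23
  Job 4: p=10, C=33
Total completion time = 6 + 14 + 23 + 33 = 76

76


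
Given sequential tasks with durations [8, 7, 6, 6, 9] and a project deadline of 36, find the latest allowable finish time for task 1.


LF(activity 1) = deadline - sum of successor durations
Successors: activities 2 through 5 with durations [7, 6, 6, 9]
Sum of successor durations = 28
LF = 36 - 28 = 8

8


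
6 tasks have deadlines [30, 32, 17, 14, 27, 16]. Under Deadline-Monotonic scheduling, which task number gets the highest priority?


Sort tasks by relative deadline (ascending):
  Task 4: deadline = 14
  Task 6: deadline = 16
  Task 3: deadline = 17
  Task 5: deadline = 27
  Task 1: deadline = 30
  Task 2: deadline = 32
Priority order (highest first): [4, 6, 3, 5, 1, 2]
Highest priority task = 4

4


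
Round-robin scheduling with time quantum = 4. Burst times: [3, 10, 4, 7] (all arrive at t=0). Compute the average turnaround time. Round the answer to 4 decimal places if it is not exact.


Time quantum = 4
Execution trace:
  J1 runs 3 units, time = 3
  J2 runs 4 units, time = 7
  J3 runs 4 units, time = 11
  J4 runs 4 units, time = 15
  J2 runs 4 units, time = 19
  J4 runs 3 units, time = 22
  J2 runs 2 units, time = 24
Finish times: [3, 24, 11, 22]
Average turnaround = 60/4 = 15.0

15.0


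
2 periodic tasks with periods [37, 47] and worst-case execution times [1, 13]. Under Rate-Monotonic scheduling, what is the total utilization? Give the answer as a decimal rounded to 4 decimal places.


Compute individual utilizations (exact fractions):
  Task 1: C/T = 1/37 (approx. 0.027)
  Task 2: C/T = 13/47 (approx. 0.2766)
Total utilization U = 1/37 + 13/47 = 528/1739
Rounded to 4 decimal places: U = 0.3036
RM (Liu & Layland) bound for 2 tasks = 0.828427; compare with U = 528/1739 (approx. 0.303623)
U <= bound, so schedulable by RM sufficient condition.

0.3036


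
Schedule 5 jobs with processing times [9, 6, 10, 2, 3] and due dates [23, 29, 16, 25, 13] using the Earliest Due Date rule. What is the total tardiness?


Sort by due date (EDD order): [(3, 13), (10, 16), (9, 23), (2, 25), (6, 29)]
Compute completion times and tardiness:
  Job 1: p=3, d=13, C=3, tardiness=max(0,3-13)=0
  Job 2: p=10, d=16, C=13, tardiness=max(0,13-16)=0
  Job 3: p=9, d=23, C=22, tardiness=max(0,22-23)=0
  Job 4: p=2, d=25, C=24, tardiness=max(0,24-25)=0
  Job 5: p=6, d=29, C=30, tardiness=max(0,30-29)=1
Total tardiness = 1

1


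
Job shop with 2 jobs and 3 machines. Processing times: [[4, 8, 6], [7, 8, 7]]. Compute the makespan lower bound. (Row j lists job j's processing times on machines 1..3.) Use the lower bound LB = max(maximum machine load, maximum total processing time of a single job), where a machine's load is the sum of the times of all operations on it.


Machine loads:
  Machine 1: 4 + 7 = 11
  Machine 2: 8 + 8 = 16
  Machine 3: 6 + 7 = 13
Max machine load = 16
Job totals:
  Job 1: 18
  Job 2: 22
Max job total = 22
Lower bound = max(16, 22) = 22

22


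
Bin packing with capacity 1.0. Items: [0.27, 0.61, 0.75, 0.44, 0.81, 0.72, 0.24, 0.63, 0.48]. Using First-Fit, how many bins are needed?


Place items sequentially using First-Fit:
  Item 0.27 -> new Bin 1
  Item 0.61 -> Bin 1 (now 0.88)
  Item 0.75 -> new Bin 2
  Item 0.44 -> new Bin 3
  Item 0.81 -> new Bin 4
  Item 0.72 -> new Bin 5
  Item 0.24 -> Bin 2 (now 0.99)
  Item 0.63 -> new Bin 6
  Item 0.48 -> Bin 3 (now 0.92)
Total bins used = 6

6


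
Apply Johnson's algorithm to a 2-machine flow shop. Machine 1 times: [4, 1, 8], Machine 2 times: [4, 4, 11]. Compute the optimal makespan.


Apply Johnson's rule:
  Group 1 (a <= b): [(2, 1, 4), (1, 4, 4), (3, 8, 11)]
  Group 2 (a > b): []
Optimal job order: [2, 1, 3]
Schedule:
  Job 2: M1 done at 1, M2 done at 5
  Job 1: M1 done at 5, M2 done at 9
  Job 3: M1 done at 13, M2 done at 24
Makespan = 24

24


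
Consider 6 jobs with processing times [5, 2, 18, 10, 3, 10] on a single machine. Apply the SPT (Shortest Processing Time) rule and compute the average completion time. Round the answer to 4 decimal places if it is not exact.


Sort jobs by processing time (SPT order): [2, 3, 5, 10, 10, 18]
Compute completion times sequentially:
  Job 1: processing = 2, completes at 2
  Job 2: processing = 3, completes at 5
  Job 3: processing = 5, completes at 10
  Job 4: processing = 10, completes at 20
  Job 5: processing = 10, completes at 30
  Job 6: processing = 18, completes at 48
Sum of completion times = 115
Average completion time = 115/6 = 19.1667

19.1667


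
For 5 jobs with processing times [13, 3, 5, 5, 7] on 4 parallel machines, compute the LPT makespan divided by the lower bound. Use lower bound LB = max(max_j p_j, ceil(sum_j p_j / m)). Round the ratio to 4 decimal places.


LPT order: [13, 7, 5, 5, 3]
Machine loads after assignment: [13, 7, 8, 5]
LPT makespan = 13
Lower bound = max(max_job, ceil(total/4)) = max(13, 9) = 13
Ratio = 13 / 13 = 1.0

1.0


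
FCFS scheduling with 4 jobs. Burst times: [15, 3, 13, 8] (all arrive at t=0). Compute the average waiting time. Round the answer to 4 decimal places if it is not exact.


FCFS order (as given): [15, 3, 13, 8]
Waiting times:
  Job 1: wait = 0
  Job 2: wait = 15
  Job 3: wait = 18
  Job 4: wait = 31
Sum of waiting times = 64
Average waiting time = 64/4 = 16.0

16.0


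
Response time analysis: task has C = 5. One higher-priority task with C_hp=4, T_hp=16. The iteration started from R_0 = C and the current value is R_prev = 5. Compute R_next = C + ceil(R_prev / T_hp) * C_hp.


R_next = C + ceil(R_prev / T_hp) * C_hp
ceil(5 / 16) = ceil(0.3125) = 1
Interference = 1 * 4 = 4
R_next = 5 + 4 = 9

9


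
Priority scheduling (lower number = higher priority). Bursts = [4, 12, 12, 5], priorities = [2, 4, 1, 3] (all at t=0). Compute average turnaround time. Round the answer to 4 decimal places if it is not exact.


Sort by priority (ascending = highest first):
Order: [(1, 12), (2, 4), (3, 5), (4, 12)]
Completion times:
  Priority 1, burst=12, C=12
  Priority 2, burst=4, C=16
  Priority 3, burst=5, C=21
  Priority 4, burst=12, C=33
Average turnaround = 82/4 = 20.5

20.5


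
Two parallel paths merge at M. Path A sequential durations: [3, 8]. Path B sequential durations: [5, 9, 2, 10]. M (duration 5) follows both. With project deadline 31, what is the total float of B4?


Forward pass: ES(B4) = sum of predecessors on chain B = 16
EF = ES + duration = 16 + 10 = 26
Backward pass: LF(M) = deadline = 31; LS(M) = 31 - 5 = 26
LF(B4) = LS(M) - sum(successors on chain B) = 26 - 0 = 26
LS = LF - duration = 26 - 10 = 16
Total float = LS - ES = 16 - 16 = 0

0


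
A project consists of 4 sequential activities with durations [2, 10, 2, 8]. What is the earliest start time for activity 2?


Activity 2 starts after activities 1 through 1 complete.
Predecessor durations: [2]
ES = 2 = 2

2


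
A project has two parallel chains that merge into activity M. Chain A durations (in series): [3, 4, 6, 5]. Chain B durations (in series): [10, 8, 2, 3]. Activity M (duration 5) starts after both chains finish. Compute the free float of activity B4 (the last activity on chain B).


ES(B4) = sum of predecessors on chain B = 20
EF(B4) = ES + duration = 20 + 3 = 23
Successor of B4 is M. ES(M) = max(sum(A), sum(B)) = max(18, 23) = 23
Free float = ES(successor) - EF(current) = 23 - 23 = 0

0


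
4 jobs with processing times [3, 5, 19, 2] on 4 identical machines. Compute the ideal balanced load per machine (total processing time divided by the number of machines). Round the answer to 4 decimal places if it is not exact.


Total processing time = 3 + 5 + 19 + 2 = 29
Number of machines = 4
Ideal balanced load = 29 / 4 = 7.25

7.25


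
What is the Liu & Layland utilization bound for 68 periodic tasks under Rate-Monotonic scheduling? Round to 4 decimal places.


Compute 2^(1/68) = 1.0102454700
Subtract 1: 1.0102454700 - 1 = 0.0102454700
Multiply by n: 68 * 0.0102454700 = 0.6966919600
Round to 4 dp: 0.6967

0.6967


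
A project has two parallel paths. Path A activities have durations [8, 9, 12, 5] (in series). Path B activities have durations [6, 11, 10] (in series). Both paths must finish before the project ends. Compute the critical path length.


Path A total = 8 + 9 + 12 + 5 = 34
Path B total = 6 + 11 + 10 = 27
Critical path = longest path = max(34, 27) = 34

34


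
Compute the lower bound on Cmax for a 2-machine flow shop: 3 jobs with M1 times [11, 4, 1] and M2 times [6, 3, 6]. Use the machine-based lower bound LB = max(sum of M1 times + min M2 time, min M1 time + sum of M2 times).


LB1 = sum(M1 times) + min(M2 times) = 16 + 3 = 19
LB2 = min(M1 times) + sum(M2 times) = 1 + 15 = 16
Lower bound = max(LB1, LB2) = max(19, 16) = 19

19


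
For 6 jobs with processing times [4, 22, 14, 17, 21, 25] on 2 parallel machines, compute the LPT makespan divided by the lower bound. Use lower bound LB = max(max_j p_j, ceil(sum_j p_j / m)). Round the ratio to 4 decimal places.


LPT order: [25, 22, 21, 17, 14, 4]
Machine loads after assignment: [56, 47]
LPT makespan = 56
Lower bound = max(max_job, ceil(total/2)) = max(25, 52) = 52
Ratio = 56 / 52 = 1.0769

1.0769


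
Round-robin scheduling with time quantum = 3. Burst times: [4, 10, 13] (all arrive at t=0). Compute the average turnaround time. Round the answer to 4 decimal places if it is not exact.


Time quantum = 3
Execution trace:
  J1 runs 3 units, time = 3
  J2 runs 3 units, time = 6
  J3 runs 3 units, time = 9
  J1 runs 1 units, time = 10
  J2 runs 3 units, time = 13
  J3 runs 3 units, time = 16
  J2 runs 3 units, time = 19
  J3 runs 3 units, time = 22
  J2 runs 1 units, time = 23
  J3 runs 3 units, time = 26
  J3 runs 1 units, time = 27
Finish times: [10, 23, 27]
Average turnaround = 60/3 = 20.0

20.0


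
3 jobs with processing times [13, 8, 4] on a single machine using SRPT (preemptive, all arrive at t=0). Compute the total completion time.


Since all jobs arrive at t=0, SRPT equals SPT ordering.
SPT order: [4, 8, 13]
Completion times:
  Job 1: p=4, C=4
  Job 2: p=8, C=12
  Job 3: p=13, C=25
Total completion time = 4 + 12 + 25 = 41

41


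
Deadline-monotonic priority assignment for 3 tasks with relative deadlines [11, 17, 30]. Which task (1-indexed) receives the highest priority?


Sort tasks by relative deadline (ascending):
  Task 1: deadline = 11
  Task 2: deadline = 17
  Task 3: deadline = 30
Priority order (highest first): [1, 2, 3]
Highest priority task = 1

1


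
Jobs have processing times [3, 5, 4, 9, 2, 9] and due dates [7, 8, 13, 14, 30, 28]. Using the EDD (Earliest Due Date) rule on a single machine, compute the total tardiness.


Sort by due date (EDD order): [(3, 7), (5, 8), (4, 13), (9, 14), (9, 28), (2, 30)]
Compute completion times and tardiness:
  Job 1: p=3, d=7, C=3, tardiness=max(0,3-7)=0
  Job 2: p=5, d=8, C=8, tardiness=max(0,8-8)=0
  Job 3: p=4, d=13, C=12, tardiness=max(0,12-13)=0
  Job 4: p=9, d=14, C=21, tardiness=max(0,21-14)=7
  Job 5: p=9, d=28, C=30, tardiness=max(0,30-28)=2
  Job 6: p=2, d=30, C=32, tardiness=max(0,32-30)=2
Total tardiness = 11

11


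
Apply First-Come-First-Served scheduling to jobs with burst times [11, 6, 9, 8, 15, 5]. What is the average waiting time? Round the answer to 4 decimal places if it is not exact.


FCFS order (as given): [11, 6, 9, 8, 15, 5]
Waiting times:
  Job 1: wait = 0
  Job 2: wait = 11
  Job 3: wait = 17
  Job 4: wait = 26
  Job 5: wait = 34
  Job 6: wait = 49
Sum of waiting times = 137
Average waiting time = 137/6 = 22.8333

22.8333


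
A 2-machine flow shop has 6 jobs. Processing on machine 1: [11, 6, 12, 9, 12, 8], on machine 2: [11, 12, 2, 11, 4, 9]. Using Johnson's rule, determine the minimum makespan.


Apply Johnson's rule:
  Group 1 (a <= b): [(2, 6, 12), (6, 8, 9), (4, 9, 11), (1, 11, 11)]
  Group 2 (a > b): [(5, 12, 4), (3, 12, 2)]
Optimal job order: [2, 6, 4, 1, 5, 3]
Schedule:
  Job 2: M1 done at 6, M2 done at 18
  Job 6: M1 done at 14, M2 done at 27
  Job 4: M1 done at 23, M2 done at 38
  Job 1: M1 done at 34, M2 done at 49
  Job 5: M1 done at 46, M2 done at 53
  Job 3: M1 done at 58, M2 done at 60
Makespan = 60

60


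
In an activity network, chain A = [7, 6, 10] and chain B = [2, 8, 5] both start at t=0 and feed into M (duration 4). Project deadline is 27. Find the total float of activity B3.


Forward pass: ES(B3) = sum of predecessors on chain B = 10
EF = ES + duration = 10 + 5 = 15
Backward pass: LF(M) = deadline = 27; LS(M) = 27 - 4 = 23
LF(B3) = LS(M) - sum(successors on chain B) = 23 - 0 = 23
LS = LF - duration = 23 - 5 = 18
Total float = LS - ES = 18 - 10 = 8

8


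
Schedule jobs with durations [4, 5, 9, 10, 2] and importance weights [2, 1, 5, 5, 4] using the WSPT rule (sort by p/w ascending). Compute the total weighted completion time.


Compute p/w ratios and sort ascending (WSPT): [(2, 4), (9, 5), (4, 2), (10, 5), (5, 1)]
Compute weighted completion times:
  Job (p=2,w=4): C=2, w*C=4*2=8
  Job (p=9,w=5): C=11, w*C=5*11=55
  Job (p=4,w=2): C=15, w*C=2*15=30
  Job (p=10,w=5): C=25, w*C=5*25=125
  Job (p=5,w=1): C=30, w*C=1*30=30
Total weighted completion time = 248

248


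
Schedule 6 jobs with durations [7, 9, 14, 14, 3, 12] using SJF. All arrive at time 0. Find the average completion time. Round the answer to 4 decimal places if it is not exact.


SJF order (ascending): [3, 7, 9, 12, 14, 14]
Completion times:
  Job 1: burst=3, C=3
  Job 2: burst=7, C=10
  Job 3: burst=9, C=19
  Job 4: burst=12, C=31
  Job 5: burst=14, C=45
  Job 6: burst=14, C=59
Average completion = 167/6 = 27.8333

27.8333


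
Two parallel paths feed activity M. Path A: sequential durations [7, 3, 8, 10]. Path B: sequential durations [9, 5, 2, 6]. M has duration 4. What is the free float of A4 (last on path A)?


ES(A4) = sum of predecessors on chain A = 18
EF(A4) = ES + duration = 18 + 10 = 28
Successor of A4 is M. ES(M) = max(sum(A), sum(B)) = max(28, 22) = 28
Free float = ES(successor) - EF(current) = 28 - 28 = 0

0


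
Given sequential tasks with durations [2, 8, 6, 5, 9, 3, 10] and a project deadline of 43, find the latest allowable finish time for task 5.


LF(activity 5) = deadline - sum of successor durations
Successors: activities 6 through 7 with durations [3, 10]
Sum of successor durations = 13
LF = 43 - 13 = 30

30


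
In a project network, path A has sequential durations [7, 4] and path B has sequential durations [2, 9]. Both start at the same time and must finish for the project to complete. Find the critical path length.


Path A total = 7 + 4 = 11
Path B total = 2 + 9 = 11
Critical path = longest path = max(11, 11) = 11

11


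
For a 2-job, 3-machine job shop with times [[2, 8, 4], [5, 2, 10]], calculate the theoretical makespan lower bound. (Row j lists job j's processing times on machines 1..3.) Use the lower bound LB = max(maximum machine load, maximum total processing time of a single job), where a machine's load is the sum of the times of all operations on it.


Machine loads:
  Machine 1: 2 + 5 = 7
  Machine 2: 8 + 2 = 10
  Machine 3: 4 + 10 = 14
Max machine load = 14
Job totals:
  Job 1: 14
  Job 2: 17
Max job total = 17
Lower bound = max(14, 17) = 17

17


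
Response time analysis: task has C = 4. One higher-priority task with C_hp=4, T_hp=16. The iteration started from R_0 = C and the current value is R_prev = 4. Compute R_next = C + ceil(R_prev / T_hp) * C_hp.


R_next = C + ceil(R_prev / T_hp) * C_hp
ceil(4 / 16) = ceil(0.25) = 1
Interference = 1 * 4 = 4
R_next = 4 + 4 = 8

8


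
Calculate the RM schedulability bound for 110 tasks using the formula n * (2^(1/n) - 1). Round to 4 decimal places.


Compute 2^(1/110) = 1.0063212332
Subtract 1: 1.0063212332 - 1 = 0.0063212332
Multiply by n: 110 * 0.0063212332 = 0.6953356520
Round to 4 dp: 0.6953

0.6953


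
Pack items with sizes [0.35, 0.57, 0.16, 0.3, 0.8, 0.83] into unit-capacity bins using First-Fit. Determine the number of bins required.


Place items sequentially using First-Fit:
  Item 0.35 -> new Bin 1
  Item 0.57 -> Bin 1 (now 0.92)
  Item 0.16 -> new Bin 2
  Item 0.3 -> Bin 2 (now 0.46)
  Item 0.8 -> new Bin 3
  Item 0.83 -> new Bin 4
Total bins used = 4

4


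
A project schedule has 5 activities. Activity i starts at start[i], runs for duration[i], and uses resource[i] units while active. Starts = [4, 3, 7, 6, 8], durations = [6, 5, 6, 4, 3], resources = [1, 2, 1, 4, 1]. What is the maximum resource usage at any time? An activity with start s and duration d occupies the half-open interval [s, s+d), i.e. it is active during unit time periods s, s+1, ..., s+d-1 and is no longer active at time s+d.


Each activity i is active on [start_i, start_i + duration_i).
Compute total resource usage per time slot:
  t=0: active resources = [], total = 0
  t=1: active resources = [], total = 0
  t=2: active resources = [], total = 0
  t=3: active resources = [2], total = 2
  t=4: active resources = [1, 2], total = 3
  t=5: active resources = [1, 2], total = 3
  t=6: active resources = [1, 2, 4], total = 7
  t=7: active resources = [1, 2, 1, 4], total = 8
  t=8: active resources = [1, 1, 4, 1], total = 7
  t=9: active resources = [1, 1, 4, 1], total = 7
  t=10: active resources = [1, 1], total = 2
  t=11: active resources = [1], total = 1
  t=12: active resources = [1], total = 1
Peak resource demand = 8

8


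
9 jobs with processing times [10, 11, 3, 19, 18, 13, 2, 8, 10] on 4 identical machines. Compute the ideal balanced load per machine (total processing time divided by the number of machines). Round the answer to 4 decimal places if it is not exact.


Total processing time = 10 + 11 + 3 + 19 + 18 + 13 + 2 + 8 + 10 = 94
Number of machines = 4
Ideal balanced load = 94 / 4 = 23.5

23.5


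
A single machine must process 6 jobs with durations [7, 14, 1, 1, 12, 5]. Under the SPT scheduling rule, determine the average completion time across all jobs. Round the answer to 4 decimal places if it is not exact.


Sort jobs by processing time (SPT order): [1, 1, 5, 7, 12, 14]
Compute completion times sequentially:
  Job 1: processing = 1, completes at 1
  Job 2: processing = 1, completes at 2
  Job 3: processing = 5, completes at 7
  Job 4: processing = 7, completes at 14
  Job 5: processing = 12, completes at 26
  Job 6: processing = 14, completes at 40
Sum of completion times = 90
Average completion time = 90/6 = 15.0

15.0


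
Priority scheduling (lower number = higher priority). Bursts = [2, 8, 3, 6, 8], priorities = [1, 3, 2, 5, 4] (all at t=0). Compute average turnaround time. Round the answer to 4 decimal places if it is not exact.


Sort by priority (ascending = highest first):
Order: [(1, 2), (2, 3), (3, 8), (4, 8), (5, 6)]
Completion times:
  Priority 1, burst=2, C=2
  Priority 2, burst=3, C=5
  Priority 3, burst=8, C=13
  Priority 4, burst=8, C=21
  Priority 5, burst=6, C=27
Average turnaround = 68/5 = 13.6

13.6


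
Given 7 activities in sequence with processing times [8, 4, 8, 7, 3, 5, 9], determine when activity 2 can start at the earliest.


Activity 2 starts after activities 1 through 1 complete.
Predecessor durations: [8]
ES = 8 = 8

8


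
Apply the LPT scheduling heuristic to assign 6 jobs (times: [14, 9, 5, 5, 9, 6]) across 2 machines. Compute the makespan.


Sort jobs in decreasing order (LPT): [14, 9, 9, 6, 5, 5]
Assign each job to the least loaded machine:
  Machine 1: jobs [14, 6, 5], load = 25
  Machine 2: jobs [9, 9, 5], load = 23
Makespan = max load = 25

25


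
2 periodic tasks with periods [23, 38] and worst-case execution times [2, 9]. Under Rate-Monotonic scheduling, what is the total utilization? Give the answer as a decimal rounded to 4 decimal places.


Compute individual utilizations (exact fractions):
  Task 1: C/T = 2/23 (approx. 0.087)
  Task 2: C/T = 9/38 (approx. 0.2368)
Total utilization U = 2/23 + 9/38 = 283/874
Rounded to 4 decimal places: U = 0.3238
RM (Liu & Layland) bound for 2 tasks = 0.828427; compare with U = 283/874 (approx. 0.323799)
U <= bound, so schedulable by RM sufficient condition.

0.3238


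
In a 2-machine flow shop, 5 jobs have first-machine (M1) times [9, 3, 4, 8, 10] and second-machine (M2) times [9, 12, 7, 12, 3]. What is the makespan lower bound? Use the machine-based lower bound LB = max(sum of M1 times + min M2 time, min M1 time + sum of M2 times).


LB1 = sum(M1 times) + min(M2 times) = 34 + 3 = 37
LB2 = min(M1 times) + sum(M2 times) = 3 + 43 = 46
Lower bound = max(LB1, LB2) = max(37, 46) = 46

46


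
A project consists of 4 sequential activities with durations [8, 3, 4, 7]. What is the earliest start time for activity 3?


Activity 3 starts after activities 1 through 2 complete.
Predecessor durations: [8, 3]
ES = 8 + 3 = 11

11
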